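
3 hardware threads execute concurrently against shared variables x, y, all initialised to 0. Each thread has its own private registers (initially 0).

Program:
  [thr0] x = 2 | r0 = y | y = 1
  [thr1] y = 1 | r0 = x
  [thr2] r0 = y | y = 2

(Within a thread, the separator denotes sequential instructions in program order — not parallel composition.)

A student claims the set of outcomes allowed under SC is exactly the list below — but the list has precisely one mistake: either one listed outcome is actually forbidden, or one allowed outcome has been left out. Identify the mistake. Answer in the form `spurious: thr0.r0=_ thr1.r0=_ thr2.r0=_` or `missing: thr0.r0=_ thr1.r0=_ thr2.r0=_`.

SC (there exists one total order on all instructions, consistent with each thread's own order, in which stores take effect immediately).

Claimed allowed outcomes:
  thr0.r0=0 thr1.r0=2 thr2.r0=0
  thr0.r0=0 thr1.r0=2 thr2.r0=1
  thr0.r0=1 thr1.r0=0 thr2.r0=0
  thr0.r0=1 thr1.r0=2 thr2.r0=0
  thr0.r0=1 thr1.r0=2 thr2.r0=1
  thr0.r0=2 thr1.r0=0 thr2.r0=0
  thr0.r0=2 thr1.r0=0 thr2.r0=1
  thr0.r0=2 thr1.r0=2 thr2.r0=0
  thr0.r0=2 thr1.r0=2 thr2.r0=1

outcome vector order: (thr0.r0,thr1.r0,thr2.r0)
SC: 10 outcomes — {0/2/0 0/2/1 1/0/0 1/0/1 1/2/0 1/2/1 2/0/0 2/0/1 2/2/0 2/2/1}
SC∖claimed = {1/0/1}

missing: thr0.r0=1 thr1.r0=0 thr2.r0=1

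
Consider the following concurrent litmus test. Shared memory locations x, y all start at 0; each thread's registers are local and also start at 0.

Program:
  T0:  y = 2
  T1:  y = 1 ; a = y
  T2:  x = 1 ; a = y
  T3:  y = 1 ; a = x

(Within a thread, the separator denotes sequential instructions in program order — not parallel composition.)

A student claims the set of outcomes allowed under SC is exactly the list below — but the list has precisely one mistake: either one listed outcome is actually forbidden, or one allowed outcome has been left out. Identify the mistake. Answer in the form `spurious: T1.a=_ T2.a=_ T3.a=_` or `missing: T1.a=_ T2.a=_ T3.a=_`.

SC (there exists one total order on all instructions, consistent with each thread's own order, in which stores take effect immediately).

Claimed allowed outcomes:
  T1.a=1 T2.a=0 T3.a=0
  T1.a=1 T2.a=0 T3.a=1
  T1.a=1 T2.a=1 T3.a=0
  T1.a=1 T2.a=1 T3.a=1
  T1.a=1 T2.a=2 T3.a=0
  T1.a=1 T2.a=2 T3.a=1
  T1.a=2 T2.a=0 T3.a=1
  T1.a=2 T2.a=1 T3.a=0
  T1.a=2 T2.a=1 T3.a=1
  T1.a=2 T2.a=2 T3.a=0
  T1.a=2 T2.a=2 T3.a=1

outcome vector order: (T1.a,T2.a,T3.a)
SC (10): <1 0 1> <1 1 0> <1 1 1> <1 2 0> <1 2 1> <2 0 1> <2 1 0> <2 1 1> <2 2 0> <2 2 1>
claimed∖SC = {<1 0 0>}

spurious: T1.a=1 T2.a=0 T3.a=0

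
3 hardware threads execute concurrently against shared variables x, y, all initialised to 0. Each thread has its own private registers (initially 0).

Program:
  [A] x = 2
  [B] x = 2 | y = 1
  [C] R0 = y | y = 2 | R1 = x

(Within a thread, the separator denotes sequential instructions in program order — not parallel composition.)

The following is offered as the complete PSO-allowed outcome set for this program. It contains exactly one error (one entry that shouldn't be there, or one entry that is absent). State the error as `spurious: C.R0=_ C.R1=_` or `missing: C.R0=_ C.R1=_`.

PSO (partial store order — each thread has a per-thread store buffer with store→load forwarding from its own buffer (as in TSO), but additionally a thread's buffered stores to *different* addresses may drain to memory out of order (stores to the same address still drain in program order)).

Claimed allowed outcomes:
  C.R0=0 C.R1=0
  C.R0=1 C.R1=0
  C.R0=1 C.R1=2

outcome vector order: (C.R0,C.R1)
PSO: 4 outcomes — {(0,0), (0,2), (1,0), (1,2)}
PSO∖claimed = {(0,2)}

missing: C.R0=0 C.R1=2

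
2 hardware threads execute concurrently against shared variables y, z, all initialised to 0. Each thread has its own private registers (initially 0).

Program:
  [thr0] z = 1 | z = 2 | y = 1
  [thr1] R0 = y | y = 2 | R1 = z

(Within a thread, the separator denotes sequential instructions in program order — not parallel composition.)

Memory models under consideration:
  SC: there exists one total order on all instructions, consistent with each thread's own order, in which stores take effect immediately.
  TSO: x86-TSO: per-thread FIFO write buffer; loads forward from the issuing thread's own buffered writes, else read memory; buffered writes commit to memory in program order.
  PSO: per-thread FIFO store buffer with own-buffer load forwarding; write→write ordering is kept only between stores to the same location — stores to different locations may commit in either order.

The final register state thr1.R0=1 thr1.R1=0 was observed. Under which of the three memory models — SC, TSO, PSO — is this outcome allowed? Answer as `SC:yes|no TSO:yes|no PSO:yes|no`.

SC:no TSO:no PSO:yes

outcome vector order: (thr1.R0,thr1.R1)
SC: 4 outcomes — {<0 0> <0 1> <0 2> <1 2>}
TSO: 4 outcomes — {<0 0> <0 1> <0 2> <1 2>}
PSO: 6 outcomes — {<0 0> <0 1> <0 2> <1 0> <1 1> <1 2>}
target <1 0> ∈ {PSO}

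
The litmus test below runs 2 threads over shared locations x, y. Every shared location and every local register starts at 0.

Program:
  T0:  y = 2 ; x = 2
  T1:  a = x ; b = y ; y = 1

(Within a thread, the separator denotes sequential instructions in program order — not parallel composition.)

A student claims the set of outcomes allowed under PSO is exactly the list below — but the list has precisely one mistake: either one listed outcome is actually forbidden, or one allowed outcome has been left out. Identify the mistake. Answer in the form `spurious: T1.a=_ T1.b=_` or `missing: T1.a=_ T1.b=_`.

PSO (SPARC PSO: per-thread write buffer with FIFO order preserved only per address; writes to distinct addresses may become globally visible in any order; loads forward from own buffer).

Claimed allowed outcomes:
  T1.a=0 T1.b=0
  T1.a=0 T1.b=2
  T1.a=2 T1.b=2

missing: T1.a=2 T1.b=0

outcome vector order: (T1.a,T1.b)
under PSO → (0,0) (0,2) (2,0) (2,2)
PSO∖claimed = {(2,0)}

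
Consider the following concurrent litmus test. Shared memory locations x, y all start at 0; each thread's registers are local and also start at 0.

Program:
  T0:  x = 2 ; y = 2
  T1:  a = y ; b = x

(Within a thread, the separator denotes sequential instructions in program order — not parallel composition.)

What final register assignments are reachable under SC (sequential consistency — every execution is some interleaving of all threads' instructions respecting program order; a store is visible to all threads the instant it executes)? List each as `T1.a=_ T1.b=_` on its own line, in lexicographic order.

outcome vector order: (T1.a,T1.b)
|SC outcomes| = 3

T1.a=0 T1.b=0
T1.a=0 T1.b=2
T1.a=2 T1.b=2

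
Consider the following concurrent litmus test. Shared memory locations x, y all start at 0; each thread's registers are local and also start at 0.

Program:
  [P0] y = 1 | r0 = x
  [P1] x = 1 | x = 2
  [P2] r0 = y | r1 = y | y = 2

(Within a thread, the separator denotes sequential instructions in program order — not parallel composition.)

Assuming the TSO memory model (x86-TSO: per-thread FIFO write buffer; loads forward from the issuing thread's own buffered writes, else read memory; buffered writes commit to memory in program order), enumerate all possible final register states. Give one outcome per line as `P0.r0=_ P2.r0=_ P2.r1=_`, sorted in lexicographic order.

P0.r0=0 P2.r0=0 P2.r1=0
P0.r0=0 P2.r0=0 P2.r1=1
P0.r0=0 P2.r0=1 P2.r1=1
P0.r0=1 P2.r0=0 P2.r1=0
P0.r0=1 P2.r0=0 P2.r1=1
P0.r0=1 P2.r0=1 P2.r1=1
P0.r0=2 P2.r0=0 P2.r1=0
P0.r0=2 P2.r0=0 P2.r1=1
P0.r0=2 P2.r0=1 P2.r1=1

outcome vector order: (P0.r0,P2.r0,P2.r1)
|TSO outcomes| = 9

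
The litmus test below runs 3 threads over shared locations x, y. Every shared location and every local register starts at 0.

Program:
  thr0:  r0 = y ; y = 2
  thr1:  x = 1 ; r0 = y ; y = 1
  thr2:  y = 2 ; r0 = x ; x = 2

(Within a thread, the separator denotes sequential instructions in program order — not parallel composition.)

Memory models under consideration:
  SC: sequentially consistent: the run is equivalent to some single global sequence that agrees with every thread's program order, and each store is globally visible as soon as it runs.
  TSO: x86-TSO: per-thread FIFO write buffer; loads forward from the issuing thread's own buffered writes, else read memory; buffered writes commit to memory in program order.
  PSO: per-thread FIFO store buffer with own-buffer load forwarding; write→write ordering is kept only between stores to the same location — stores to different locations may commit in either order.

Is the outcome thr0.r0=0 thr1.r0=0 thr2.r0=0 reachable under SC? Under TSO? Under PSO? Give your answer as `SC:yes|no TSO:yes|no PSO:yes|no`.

outcome vector order: (thr0.r0,thr1.r0,thr2.r0)
SC: 9 outcomes — {<0 0 1> <0 2 0> <0 2 1> <1 0 1> <1 2 0> <1 2 1> <2 0 1> <2 2 0> <2 2 1>}
TSO: 12 outcomes — {<0 0 0> <0 0 1> <0 2 0> <0 2 1> <1 0 0> <1 0 1> <1 2 0> <1 2 1> <2 0 0> <2 0 1> <2 2 0> <2 2 1>}
PSO: 12 outcomes — {<0 0 0> <0 0 1> <0 2 0> <0 2 1> <1 0 0> <1 0 1> <1 2 0> <1 2 1> <2 0 0> <2 0 1> <2 2 0> <2 2 1>}
target <0 0 0> ∈ {TSO,PSO}

SC:no TSO:yes PSO:yes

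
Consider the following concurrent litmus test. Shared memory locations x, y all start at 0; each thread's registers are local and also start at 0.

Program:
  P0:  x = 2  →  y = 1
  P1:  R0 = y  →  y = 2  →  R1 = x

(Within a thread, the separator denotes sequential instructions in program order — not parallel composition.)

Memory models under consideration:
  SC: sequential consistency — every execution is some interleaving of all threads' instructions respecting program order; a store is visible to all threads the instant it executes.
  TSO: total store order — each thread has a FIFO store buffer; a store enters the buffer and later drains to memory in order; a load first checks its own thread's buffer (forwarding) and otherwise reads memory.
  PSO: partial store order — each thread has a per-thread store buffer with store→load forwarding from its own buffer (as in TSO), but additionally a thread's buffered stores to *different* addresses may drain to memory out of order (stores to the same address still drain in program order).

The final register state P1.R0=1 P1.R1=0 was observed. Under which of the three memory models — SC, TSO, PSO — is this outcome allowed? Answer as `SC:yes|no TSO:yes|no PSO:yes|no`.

SC:no TSO:no PSO:yes

outcome vector order: (P1.R0,P1.R1)
under SC → <0 0>; <0 2>; <1 2>
under TSO → <0 0>; <0 2>; <1 2>
under PSO → <0 0>; <0 2>; <1 0>; <1 2>
target <1 0> ∈ {PSO}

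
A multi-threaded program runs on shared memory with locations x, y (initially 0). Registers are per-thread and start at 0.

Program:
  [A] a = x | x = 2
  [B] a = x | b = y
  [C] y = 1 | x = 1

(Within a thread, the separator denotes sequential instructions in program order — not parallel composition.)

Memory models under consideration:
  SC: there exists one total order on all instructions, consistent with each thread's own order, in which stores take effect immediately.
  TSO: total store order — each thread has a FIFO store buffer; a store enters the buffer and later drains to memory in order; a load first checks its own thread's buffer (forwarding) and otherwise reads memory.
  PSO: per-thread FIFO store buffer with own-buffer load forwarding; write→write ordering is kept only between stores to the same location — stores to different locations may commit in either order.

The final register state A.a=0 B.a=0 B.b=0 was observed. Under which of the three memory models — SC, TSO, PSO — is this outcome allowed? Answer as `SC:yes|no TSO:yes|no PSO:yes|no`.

SC:yes TSO:yes PSO:yes

outcome vector order: (A.a,B.a,B.b)
[SC] allowed = {(0,0,0); (0,0,1); (0,1,1); (0,2,0); (0,2,1); (1,0,0); (1,0,1); (1,1,1); (1,2,1)}
[TSO] allowed = {(0,0,0); (0,0,1); (0,1,1); (0,2,0); (0,2,1); (1,0,0); (1,0,1); (1,1,1); (1,2,1)}
[PSO] allowed = {(0,0,0); (0,0,1); (0,1,0); (0,1,1); (0,2,0); (0,2,1); (1,0,0); (1,0,1); (1,1,0); (1,1,1); (1,2,0); (1,2,1)}
target (0,0,0) ∈ {SC,TSO,PSO}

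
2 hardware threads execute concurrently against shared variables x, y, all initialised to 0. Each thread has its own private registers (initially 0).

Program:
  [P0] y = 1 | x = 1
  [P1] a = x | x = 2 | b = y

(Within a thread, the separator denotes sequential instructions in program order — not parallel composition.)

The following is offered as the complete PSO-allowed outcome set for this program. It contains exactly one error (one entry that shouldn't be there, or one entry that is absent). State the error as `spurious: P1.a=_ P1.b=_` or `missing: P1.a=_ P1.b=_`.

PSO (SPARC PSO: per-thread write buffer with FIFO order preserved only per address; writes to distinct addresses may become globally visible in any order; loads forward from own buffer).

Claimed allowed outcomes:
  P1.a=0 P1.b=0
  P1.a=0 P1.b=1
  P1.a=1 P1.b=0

outcome vector order: (P1.a,P1.b)
PSO (4): (0,0), (0,1), (1,0), (1,1)
PSO∖claimed = {(1,1)}

missing: P1.a=1 P1.b=1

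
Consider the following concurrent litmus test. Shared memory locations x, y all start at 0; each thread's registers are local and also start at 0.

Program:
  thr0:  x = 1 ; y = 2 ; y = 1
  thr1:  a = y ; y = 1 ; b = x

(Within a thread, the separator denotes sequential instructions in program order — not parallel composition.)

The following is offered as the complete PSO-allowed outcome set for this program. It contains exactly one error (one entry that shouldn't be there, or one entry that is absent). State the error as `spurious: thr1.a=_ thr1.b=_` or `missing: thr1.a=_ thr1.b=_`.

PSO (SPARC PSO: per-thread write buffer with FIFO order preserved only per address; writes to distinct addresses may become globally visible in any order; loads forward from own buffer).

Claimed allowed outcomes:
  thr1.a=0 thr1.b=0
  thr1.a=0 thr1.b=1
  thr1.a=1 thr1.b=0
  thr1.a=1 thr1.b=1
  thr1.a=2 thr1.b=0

outcome vector order: (thr1.a,thr1.b)
[PSO] allowed = {(0,0) (0,1) (1,0) (1,1) (2,0) (2,1)}
PSO∖claimed = {(2,1)}

missing: thr1.a=2 thr1.b=1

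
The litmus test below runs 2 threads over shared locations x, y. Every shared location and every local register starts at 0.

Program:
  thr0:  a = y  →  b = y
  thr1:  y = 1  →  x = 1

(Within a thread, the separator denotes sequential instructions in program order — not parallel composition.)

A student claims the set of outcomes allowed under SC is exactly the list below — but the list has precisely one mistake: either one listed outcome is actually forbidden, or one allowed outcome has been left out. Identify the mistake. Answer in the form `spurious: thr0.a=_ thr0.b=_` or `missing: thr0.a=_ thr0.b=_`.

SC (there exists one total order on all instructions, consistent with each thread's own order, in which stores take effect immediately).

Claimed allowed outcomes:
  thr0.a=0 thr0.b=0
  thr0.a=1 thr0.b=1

missing: thr0.a=0 thr0.b=1

outcome vector order: (thr0.a,thr0.b)
under SC → <0 0>, <0 1>, <1 1>
SC∖claimed = {<0 1>}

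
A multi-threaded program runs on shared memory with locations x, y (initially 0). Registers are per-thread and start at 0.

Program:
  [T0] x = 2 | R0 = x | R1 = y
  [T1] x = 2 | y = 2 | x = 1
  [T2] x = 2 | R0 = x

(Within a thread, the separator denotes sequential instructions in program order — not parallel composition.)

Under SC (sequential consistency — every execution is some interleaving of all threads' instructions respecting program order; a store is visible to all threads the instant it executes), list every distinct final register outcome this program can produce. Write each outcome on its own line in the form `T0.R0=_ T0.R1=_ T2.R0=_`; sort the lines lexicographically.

outcome vector order: (T0.R0,T0.R1,T2.R0)
|SC outcomes| = 6

T0.R0=1 T0.R1=2 T2.R0=1
T0.R0=1 T0.R1=2 T2.R0=2
T0.R0=2 T0.R1=0 T2.R0=1
T0.R0=2 T0.R1=0 T2.R0=2
T0.R0=2 T0.R1=2 T2.R0=1
T0.R0=2 T0.R1=2 T2.R0=2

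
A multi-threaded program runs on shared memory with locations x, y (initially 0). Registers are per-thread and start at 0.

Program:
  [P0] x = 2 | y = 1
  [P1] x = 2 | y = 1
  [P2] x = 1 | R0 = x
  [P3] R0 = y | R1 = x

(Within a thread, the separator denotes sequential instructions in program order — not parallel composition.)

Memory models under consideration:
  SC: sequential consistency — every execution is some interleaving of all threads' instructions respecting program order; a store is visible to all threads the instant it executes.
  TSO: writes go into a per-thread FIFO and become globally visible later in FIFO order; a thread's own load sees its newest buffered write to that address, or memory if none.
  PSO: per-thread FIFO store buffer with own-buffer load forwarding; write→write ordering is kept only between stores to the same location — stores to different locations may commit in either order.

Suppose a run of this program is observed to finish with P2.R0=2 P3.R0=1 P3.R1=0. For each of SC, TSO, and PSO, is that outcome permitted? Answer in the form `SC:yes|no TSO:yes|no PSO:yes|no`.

outcome vector order: (P2.R0,P3.R0,P3.R1)
SC (10): (1,0,0); (1,0,1); (1,0,2); (1,1,1); (1,1,2); (2,0,0); (2,0,1); (2,0,2); (2,1,1); (2,1,2)
TSO (10): (1,0,0); (1,0,1); (1,0,2); (1,1,1); (1,1,2); (2,0,0); (2,0,1); (2,0,2); (2,1,1); (2,1,2)
PSO (12): (1,0,0); (1,0,1); (1,0,2); (1,1,0); (1,1,1); (1,1,2); (2,0,0); (2,0,1); (2,0,2); (2,1,0); (2,1,1); (2,1,2)
target (2,1,0) ∈ {PSO}

SC:no TSO:no PSO:yes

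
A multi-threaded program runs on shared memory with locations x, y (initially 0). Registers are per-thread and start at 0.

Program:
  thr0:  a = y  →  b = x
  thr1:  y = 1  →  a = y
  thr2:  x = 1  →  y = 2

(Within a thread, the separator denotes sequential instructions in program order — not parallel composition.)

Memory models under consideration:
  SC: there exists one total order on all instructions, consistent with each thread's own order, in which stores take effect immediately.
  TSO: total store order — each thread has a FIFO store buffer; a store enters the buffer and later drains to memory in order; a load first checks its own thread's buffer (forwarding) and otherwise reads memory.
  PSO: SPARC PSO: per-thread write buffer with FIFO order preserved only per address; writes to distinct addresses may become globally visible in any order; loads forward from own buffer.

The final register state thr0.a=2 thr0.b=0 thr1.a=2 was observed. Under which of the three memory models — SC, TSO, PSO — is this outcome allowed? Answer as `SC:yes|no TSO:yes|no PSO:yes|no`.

SC:no TSO:no PSO:yes

outcome vector order: (thr0.a,thr0.b,thr1.a)
SC (10): 0/0/1; 0/0/2; 0/1/1; 0/1/2; 1/0/1; 1/0/2; 1/1/1; 1/1/2; 2/1/1; 2/1/2
TSO (10): 0/0/1; 0/0/2; 0/1/1; 0/1/2; 1/0/1; 1/0/2; 1/1/1; 1/1/2; 2/1/1; 2/1/2
PSO (12): 0/0/1; 0/0/2; 0/1/1; 0/1/2; 1/0/1; 1/0/2; 1/1/1; 1/1/2; 2/0/1; 2/0/2; 2/1/1; 2/1/2
target 2/0/2 ∈ {PSO}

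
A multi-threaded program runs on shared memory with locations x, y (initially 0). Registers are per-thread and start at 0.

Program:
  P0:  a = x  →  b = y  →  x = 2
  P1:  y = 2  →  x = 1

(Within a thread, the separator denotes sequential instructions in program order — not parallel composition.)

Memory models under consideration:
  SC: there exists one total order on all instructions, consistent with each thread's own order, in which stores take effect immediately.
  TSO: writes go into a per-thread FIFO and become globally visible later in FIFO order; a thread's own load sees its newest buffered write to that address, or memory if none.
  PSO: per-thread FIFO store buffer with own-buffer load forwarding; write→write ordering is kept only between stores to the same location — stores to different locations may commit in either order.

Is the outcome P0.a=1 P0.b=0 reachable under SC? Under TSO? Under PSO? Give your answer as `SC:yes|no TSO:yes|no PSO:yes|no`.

outcome vector order: (P0.a,P0.b)
under SC → (0,0) (0,2) (1,2)
under TSO → (0,0) (0,2) (1,2)
under PSO → (0,0) (0,2) (1,0) (1,2)
target (1,0) ∈ {PSO}

SC:no TSO:no PSO:yes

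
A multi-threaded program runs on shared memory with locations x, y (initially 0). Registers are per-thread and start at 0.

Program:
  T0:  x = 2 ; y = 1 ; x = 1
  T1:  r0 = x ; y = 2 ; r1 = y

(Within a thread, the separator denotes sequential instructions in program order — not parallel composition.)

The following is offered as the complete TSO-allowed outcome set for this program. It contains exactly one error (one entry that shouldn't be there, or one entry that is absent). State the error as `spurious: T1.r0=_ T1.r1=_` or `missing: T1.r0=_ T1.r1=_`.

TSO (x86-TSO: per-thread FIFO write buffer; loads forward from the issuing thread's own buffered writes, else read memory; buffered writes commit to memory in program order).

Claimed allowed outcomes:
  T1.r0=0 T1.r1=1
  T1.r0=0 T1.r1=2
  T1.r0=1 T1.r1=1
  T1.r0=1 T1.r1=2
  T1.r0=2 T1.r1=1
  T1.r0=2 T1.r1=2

outcome vector order: (T1.r0,T1.r1)
TSO: 5 outcomes — {0/1, 0/2, 1/2, 2/1, 2/2}
claimed∖TSO = {1/1}

spurious: T1.r0=1 T1.r1=1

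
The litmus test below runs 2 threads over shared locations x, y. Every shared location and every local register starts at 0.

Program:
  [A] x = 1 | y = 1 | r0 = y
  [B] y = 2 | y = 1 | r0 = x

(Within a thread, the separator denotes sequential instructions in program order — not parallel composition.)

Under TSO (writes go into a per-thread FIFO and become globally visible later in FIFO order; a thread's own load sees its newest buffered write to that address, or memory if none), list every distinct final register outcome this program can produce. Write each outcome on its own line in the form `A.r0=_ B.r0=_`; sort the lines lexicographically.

outcome vector order: (A.r0,B.r0)
|TSO outcomes| = 4

A.r0=1 B.r0=0
A.r0=1 B.r0=1
A.r0=2 B.r0=0
A.r0=2 B.r0=1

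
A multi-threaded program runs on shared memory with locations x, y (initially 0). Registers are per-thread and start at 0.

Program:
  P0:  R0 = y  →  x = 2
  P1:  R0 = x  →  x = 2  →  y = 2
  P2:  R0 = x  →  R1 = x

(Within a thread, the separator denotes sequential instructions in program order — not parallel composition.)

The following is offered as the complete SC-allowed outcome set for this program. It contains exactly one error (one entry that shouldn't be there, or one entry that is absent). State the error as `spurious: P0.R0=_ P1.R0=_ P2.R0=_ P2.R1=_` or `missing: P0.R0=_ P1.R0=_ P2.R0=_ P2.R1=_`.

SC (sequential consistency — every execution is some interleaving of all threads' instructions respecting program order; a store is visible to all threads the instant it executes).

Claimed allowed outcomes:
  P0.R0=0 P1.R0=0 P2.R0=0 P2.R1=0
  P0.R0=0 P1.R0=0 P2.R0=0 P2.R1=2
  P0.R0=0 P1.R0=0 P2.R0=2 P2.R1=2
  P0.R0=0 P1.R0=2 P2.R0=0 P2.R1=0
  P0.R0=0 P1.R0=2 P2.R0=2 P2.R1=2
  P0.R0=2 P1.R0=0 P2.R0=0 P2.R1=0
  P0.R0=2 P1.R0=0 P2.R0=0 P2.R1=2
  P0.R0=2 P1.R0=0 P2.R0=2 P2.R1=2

outcome vector order: (P0.R0,P1.R0,P2.R0,P2.R1)
SC: 9 outcomes — {(0,0,0,0); (0,0,0,2); (0,0,2,2); (0,2,0,0); (0,2,0,2); (0,2,2,2); (2,0,0,0); (2,0,0,2); (2,0,2,2)}
SC∖claimed = {(0,2,0,2)}

missing: P0.R0=0 P1.R0=2 P2.R0=0 P2.R1=2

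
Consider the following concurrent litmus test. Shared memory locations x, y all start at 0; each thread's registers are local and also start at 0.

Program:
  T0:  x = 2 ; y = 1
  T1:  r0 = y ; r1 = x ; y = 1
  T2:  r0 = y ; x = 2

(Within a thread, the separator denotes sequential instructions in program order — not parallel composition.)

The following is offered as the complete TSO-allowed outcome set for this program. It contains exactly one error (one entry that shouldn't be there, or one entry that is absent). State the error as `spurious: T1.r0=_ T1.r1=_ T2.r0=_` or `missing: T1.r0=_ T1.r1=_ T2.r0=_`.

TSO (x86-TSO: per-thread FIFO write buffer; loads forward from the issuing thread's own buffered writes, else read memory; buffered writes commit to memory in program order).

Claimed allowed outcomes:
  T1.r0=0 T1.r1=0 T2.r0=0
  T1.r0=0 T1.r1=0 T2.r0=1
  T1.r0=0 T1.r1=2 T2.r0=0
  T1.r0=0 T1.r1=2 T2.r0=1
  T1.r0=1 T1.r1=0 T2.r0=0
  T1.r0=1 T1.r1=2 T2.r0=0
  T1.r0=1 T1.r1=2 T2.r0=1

outcome vector order: (T1.r0,T1.r1,T2.r0)
[TSO] allowed = {0/0/0 0/0/1 0/2/0 0/2/1 1/2/0 1/2/1}
claimed∖TSO = {1/0/0}

spurious: T1.r0=1 T1.r1=0 T2.r0=0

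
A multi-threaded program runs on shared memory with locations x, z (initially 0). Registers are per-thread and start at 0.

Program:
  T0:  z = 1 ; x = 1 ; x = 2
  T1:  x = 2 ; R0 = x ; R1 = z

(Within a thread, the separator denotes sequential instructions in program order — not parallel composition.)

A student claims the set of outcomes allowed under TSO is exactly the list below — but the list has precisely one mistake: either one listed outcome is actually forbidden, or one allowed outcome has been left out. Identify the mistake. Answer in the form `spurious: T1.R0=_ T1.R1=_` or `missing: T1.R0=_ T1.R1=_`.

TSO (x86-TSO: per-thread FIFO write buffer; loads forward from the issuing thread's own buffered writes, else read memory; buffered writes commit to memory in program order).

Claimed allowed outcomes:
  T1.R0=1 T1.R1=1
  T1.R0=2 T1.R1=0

outcome vector order: (T1.R0,T1.R1)
TSO (3): (1,1), (2,0), (2,1)
TSO∖claimed = {(2,1)}

missing: T1.R0=2 T1.R1=1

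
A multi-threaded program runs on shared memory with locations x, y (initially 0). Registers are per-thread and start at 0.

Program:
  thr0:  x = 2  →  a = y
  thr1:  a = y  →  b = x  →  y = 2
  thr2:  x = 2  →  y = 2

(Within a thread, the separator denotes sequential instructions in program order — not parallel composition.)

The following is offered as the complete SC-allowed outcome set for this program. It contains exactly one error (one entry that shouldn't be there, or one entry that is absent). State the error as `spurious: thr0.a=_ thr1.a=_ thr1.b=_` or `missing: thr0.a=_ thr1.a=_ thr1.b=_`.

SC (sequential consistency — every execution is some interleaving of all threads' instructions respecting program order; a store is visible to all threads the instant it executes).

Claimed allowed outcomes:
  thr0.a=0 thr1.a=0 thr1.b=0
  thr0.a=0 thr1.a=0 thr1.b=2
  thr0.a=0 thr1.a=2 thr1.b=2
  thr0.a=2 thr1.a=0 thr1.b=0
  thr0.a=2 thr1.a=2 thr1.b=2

outcome vector order: (thr0.a,thr1.a,thr1.b)
under SC → 000 002 022 200 202 222
SC∖claimed = {202}

missing: thr0.a=2 thr1.a=0 thr1.b=2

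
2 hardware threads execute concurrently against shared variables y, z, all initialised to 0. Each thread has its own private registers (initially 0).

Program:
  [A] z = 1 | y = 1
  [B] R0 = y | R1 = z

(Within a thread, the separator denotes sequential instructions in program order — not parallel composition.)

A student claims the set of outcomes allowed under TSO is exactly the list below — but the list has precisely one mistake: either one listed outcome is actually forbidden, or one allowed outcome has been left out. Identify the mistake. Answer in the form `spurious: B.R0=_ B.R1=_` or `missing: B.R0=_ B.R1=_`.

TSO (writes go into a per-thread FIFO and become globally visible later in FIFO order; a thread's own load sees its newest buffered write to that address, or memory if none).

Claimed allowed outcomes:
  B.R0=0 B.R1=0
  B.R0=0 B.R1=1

missing: B.R0=1 B.R1=1

outcome vector order: (B.R0,B.R1)
[TSO] allowed = {<0 0>, <0 1>, <1 1>}
TSO∖claimed = {<1 1>}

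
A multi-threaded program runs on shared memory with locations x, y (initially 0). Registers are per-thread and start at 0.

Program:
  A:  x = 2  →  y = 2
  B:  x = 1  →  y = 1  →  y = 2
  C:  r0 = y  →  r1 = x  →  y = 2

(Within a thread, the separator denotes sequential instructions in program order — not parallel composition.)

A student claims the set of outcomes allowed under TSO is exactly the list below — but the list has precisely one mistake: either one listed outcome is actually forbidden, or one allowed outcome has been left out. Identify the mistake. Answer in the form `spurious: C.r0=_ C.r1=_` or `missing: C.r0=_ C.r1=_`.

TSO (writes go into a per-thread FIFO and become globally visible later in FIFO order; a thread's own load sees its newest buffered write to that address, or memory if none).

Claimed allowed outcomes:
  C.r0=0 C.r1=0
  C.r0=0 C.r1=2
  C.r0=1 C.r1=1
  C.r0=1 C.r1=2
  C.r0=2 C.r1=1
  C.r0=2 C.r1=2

outcome vector order: (C.r0,C.r1)
TSO: 7 outcomes — {00, 01, 02, 11, 12, 21, 22}
TSO∖claimed = {01}

missing: C.r0=0 C.r1=1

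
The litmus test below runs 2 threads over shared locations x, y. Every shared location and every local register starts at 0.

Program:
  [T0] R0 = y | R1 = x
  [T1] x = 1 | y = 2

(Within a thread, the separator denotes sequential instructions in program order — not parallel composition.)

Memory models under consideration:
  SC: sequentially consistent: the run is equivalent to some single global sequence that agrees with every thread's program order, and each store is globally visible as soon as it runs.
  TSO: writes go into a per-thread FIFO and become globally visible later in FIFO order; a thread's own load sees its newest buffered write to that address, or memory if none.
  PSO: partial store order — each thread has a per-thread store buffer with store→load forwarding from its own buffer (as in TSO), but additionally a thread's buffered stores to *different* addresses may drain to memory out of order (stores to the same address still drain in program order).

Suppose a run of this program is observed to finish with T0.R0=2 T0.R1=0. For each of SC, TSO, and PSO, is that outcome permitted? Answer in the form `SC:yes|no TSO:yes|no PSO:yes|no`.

outcome vector order: (T0.R0,T0.R1)
[SC] allowed = {<0 0>, <0 1>, <2 1>}
[TSO] allowed = {<0 0>, <0 1>, <2 1>}
[PSO] allowed = {<0 0>, <0 1>, <2 0>, <2 1>}
target <2 0> ∈ {PSO}

SC:no TSO:no PSO:yes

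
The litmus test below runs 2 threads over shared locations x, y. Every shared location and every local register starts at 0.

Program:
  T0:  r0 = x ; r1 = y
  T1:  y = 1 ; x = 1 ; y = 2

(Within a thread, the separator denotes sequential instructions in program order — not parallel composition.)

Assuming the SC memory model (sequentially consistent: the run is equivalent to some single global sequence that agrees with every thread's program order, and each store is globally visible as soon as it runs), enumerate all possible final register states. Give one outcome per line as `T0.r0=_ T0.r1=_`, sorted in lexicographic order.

outcome vector order: (T0.r0,T0.r1)
|SC outcomes| = 5

T0.r0=0 T0.r1=0
T0.r0=0 T0.r1=1
T0.r0=0 T0.r1=2
T0.r0=1 T0.r1=1
T0.r0=1 T0.r1=2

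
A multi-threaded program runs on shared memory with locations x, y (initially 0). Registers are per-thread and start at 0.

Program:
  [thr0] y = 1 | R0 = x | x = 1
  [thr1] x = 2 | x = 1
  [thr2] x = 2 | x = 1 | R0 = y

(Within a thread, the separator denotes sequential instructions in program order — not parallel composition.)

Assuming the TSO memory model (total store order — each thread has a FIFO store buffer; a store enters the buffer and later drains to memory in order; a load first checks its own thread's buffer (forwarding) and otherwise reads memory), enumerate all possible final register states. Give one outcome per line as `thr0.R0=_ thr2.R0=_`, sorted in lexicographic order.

thr0.R0=0 thr2.R0=0
thr0.R0=0 thr2.R0=1
thr0.R0=1 thr2.R0=0
thr0.R0=1 thr2.R0=1
thr0.R0=2 thr2.R0=0
thr0.R0=2 thr2.R0=1

outcome vector order: (thr0.R0,thr2.R0)
|TSO outcomes| = 6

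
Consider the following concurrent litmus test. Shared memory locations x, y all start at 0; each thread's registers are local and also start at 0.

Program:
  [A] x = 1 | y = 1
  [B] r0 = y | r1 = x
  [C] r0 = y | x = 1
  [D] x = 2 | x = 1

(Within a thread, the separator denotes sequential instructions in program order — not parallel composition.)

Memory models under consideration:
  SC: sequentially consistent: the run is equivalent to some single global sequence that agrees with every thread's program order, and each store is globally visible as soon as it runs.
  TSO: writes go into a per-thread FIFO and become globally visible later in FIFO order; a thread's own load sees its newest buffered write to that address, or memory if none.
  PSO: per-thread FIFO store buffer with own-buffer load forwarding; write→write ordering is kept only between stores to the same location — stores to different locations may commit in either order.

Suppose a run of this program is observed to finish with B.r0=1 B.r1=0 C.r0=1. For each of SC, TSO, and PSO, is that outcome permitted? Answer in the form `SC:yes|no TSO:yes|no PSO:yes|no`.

outcome vector order: (B.r0,B.r1,C.r0)
under SC → (0,0,0), (0,0,1), (0,1,0), (0,1,1), (0,2,0), (0,2,1), (1,1,0), (1,1,1), (1,2,0), (1,2,1)
under TSO → (0,0,0), (0,0,1), (0,1,0), (0,1,1), (0,2,0), (0,2,1), (1,1,0), (1,1,1), (1,2,0), (1,2,1)
under PSO → (0,0,0), (0,0,1), (0,1,0), (0,1,1), (0,2,0), (0,2,1), (1,0,0), (1,0,1), (1,1,0), (1,1,1), (1,2,0), (1,2,1)
target (1,0,1) ∈ {PSO}

SC:no TSO:no PSO:yes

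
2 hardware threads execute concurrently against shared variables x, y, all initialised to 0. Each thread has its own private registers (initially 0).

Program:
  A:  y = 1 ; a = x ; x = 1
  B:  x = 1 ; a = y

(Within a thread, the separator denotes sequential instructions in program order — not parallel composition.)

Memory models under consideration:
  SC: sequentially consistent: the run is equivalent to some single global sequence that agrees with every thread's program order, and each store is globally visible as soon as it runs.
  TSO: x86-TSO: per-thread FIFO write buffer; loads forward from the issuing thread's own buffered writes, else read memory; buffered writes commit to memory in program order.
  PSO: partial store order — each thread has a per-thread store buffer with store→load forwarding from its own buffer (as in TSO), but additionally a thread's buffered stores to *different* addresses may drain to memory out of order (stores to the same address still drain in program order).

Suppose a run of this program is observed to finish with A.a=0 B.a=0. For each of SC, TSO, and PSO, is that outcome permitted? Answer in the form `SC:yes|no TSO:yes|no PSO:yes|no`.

SC:no TSO:yes PSO:yes

outcome vector order: (A.a,B.a)
under SC → 0/1, 1/0, 1/1
under TSO → 0/0, 0/1, 1/0, 1/1
under PSO → 0/0, 0/1, 1/0, 1/1
target 0/0 ∈ {TSO,PSO}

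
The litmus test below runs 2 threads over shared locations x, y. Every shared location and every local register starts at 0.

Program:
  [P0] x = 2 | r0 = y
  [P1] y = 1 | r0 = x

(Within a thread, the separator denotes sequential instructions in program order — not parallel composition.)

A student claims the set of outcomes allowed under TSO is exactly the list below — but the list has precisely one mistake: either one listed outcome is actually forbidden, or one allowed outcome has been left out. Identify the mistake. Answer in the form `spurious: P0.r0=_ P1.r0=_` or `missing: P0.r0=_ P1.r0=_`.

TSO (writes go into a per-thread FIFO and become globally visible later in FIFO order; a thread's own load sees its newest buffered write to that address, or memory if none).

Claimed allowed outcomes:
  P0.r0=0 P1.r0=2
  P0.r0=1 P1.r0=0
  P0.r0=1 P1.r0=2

outcome vector order: (P0.r0,P1.r0)
[TSO] allowed = {0/0; 0/2; 1/0; 1/2}
TSO∖claimed = {0/0}

missing: P0.r0=0 P1.r0=0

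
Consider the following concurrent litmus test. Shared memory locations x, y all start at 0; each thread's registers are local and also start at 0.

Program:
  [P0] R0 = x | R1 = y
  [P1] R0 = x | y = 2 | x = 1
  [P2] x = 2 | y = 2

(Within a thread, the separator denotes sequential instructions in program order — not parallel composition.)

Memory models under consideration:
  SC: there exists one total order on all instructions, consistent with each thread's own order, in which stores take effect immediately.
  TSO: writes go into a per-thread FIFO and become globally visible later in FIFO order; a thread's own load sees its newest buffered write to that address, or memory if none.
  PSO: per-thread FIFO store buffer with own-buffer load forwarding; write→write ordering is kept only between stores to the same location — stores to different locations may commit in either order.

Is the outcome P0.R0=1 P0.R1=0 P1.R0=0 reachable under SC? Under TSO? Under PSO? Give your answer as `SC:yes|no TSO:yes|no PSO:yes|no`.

SC:no TSO:no PSO:yes

outcome vector order: (P0.R0,P0.R1,P1.R0)
SC (10): <0 0 0>; <0 0 2>; <0 2 0>; <0 2 2>; <1 2 0>; <1 2 2>; <2 0 0>; <2 0 2>; <2 2 0>; <2 2 2>
TSO (10): <0 0 0>; <0 0 2>; <0 2 0>; <0 2 2>; <1 2 0>; <1 2 2>; <2 0 0>; <2 0 2>; <2 2 0>; <2 2 2>
PSO (12): <0 0 0>; <0 0 2>; <0 2 0>; <0 2 2>; <1 0 0>; <1 0 2>; <1 2 0>; <1 2 2>; <2 0 0>; <2 0 2>; <2 2 0>; <2 2 2>
target <1 0 0> ∈ {PSO}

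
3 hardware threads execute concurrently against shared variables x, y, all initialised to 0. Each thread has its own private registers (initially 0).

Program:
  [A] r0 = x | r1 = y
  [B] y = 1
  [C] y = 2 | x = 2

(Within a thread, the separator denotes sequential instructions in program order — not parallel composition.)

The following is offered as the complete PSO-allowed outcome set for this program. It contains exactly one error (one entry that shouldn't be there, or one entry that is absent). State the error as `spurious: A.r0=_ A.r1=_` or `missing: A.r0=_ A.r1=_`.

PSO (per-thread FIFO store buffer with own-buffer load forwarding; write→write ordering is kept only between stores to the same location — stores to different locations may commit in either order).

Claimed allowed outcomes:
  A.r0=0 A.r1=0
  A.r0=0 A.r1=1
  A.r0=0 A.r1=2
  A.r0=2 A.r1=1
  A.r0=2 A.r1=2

outcome vector order: (A.r0,A.r1)
[PSO] allowed = {00, 01, 02, 20, 21, 22}
PSO∖claimed = {20}

missing: A.r0=2 A.r1=0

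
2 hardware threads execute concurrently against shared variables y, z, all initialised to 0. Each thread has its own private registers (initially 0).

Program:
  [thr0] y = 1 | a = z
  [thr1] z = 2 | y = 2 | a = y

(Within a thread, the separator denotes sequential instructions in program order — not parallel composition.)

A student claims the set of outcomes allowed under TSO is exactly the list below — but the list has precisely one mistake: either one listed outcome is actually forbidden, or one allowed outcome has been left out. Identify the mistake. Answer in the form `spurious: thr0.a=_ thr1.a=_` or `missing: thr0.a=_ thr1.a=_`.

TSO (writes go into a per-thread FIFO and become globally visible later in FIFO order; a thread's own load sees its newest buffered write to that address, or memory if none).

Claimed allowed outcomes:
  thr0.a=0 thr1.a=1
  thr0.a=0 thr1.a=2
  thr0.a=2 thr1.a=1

outcome vector order: (thr0.a,thr1.a)
under TSO → 0/1; 0/2; 2/1; 2/2
TSO∖claimed = {2/2}

missing: thr0.a=2 thr1.a=2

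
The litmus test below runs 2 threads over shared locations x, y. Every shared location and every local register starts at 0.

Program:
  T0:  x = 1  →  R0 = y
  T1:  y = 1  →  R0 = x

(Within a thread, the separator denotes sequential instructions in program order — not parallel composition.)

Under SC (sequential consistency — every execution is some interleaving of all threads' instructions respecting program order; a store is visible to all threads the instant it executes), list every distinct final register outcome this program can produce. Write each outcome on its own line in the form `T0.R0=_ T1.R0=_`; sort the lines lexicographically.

T0.R0=0 T1.R0=1
T0.R0=1 T1.R0=0
T0.R0=1 T1.R0=1

outcome vector order: (T0.R0,T1.R0)
|SC outcomes| = 3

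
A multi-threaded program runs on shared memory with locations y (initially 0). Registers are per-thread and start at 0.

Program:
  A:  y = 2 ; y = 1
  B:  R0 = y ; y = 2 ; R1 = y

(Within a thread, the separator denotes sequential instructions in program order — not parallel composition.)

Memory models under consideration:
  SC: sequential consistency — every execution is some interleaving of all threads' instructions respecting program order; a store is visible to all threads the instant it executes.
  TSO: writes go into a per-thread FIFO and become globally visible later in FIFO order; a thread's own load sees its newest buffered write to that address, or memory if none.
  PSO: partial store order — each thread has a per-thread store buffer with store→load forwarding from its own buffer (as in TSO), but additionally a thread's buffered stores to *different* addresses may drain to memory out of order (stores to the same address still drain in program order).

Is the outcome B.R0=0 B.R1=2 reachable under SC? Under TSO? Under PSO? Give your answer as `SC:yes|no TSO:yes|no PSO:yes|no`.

SC:yes TSO:yes PSO:yes

outcome vector order: (B.R0,B.R1)
under SC → 01, 02, 12, 21, 22
under TSO → 01, 02, 12, 21, 22
under PSO → 01, 02, 12, 21, 22
target 02 ∈ {SC,TSO,PSO}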